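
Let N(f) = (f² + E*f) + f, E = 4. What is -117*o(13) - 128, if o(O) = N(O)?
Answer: -27506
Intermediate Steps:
N(f) = f² + 5*f (N(f) = (f² + 4*f) + f = f² + 5*f)
o(O) = O*(5 + O)
-117*o(13) - 128 = -1521*(5 + 13) - 128 = -1521*18 - 128 = -117*234 - 128 = -27378 - 128 = -27506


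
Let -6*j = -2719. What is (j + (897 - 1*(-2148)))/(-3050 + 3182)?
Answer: 20989/792 ≈ 26.501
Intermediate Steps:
j = 2719/6 (j = -1/6*(-2719) = 2719/6 ≈ 453.17)
(j + (897 - 1*(-2148)))/(-3050 + 3182) = (2719/6 + (897 - 1*(-2148)))/(-3050 + 3182) = (2719/6 + (897 + 2148))/132 = (2719/6 + 3045)*(1/132) = (20989/6)*(1/132) = 20989/792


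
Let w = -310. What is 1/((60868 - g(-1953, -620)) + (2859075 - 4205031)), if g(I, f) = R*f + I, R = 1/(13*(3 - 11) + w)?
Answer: -207/265609255 ≈ -7.7934e-7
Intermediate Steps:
R = -1/414 (R = 1/(13*(3 - 11) - 310) = 1/(13*(-8) - 310) = 1/(-104 - 310) = 1/(-414) = -1/414 ≈ -0.0024155)
g(I, f) = I - f/414 (g(I, f) = -f/414 + I = I - f/414)
1/((60868 - g(-1953, -620)) + (2859075 - 4205031)) = 1/((60868 - (-1953 - 1/414*(-620))) + (2859075 - 4205031)) = 1/((60868 - (-1953 + 310/207)) - 1345956) = 1/((60868 - 1*(-403961/207)) - 1345956) = 1/((60868 + 403961/207) - 1345956) = 1/(13003637/207 - 1345956) = 1/(-265609255/207) = -207/265609255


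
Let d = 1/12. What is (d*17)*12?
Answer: 17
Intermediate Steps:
d = 1/12 ≈ 0.083333
(d*17)*12 = ((1/12)*17)*12 = (17/12)*12 = 17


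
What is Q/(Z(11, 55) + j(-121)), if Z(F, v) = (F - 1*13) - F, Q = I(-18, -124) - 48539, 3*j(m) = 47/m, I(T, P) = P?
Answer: 17664669/4766 ≈ 3706.4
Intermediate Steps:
j(m) = 47/(3*m) (j(m) = (47/m)/3 = 47/(3*m))
Q = -48663 (Q = -124 - 48539 = -48663)
Z(F, v) = -13 (Z(F, v) = (F - 13) - F = (-13 + F) - F = -13)
Q/(Z(11, 55) + j(-121)) = -48663/(-13 + (47/3)/(-121)) = -48663/(-13 + (47/3)*(-1/121)) = -48663/(-13 - 47/363) = -48663/(-4766/363) = -48663*(-363/4766) = 17664669/4766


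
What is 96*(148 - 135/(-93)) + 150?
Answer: 449418/31 ≈ 14497.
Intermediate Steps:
96*(148 - 135/(-93)) + 150 = 96*(148 - 135*(-1)/93) + 150 = 96*(148 - 1*(-45/31)) + 150 = 96*(148 + 45/31) + 150 = 96*(4633/31) + 150 = 444768/31 + 150 = 449418/31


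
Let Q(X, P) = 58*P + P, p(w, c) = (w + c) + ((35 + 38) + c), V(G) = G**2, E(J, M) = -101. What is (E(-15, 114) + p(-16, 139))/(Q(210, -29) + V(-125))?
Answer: 13/773 ≈ 0.016818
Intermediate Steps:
p(w, c) = 73 + w + 2*c (p(w, c) = (c + w) + (73 + c) = 73 + w + 2*c)
Q(X, P) = 59*P
(E(-15, 114) + p(-16, 139))/(Q(210, -29) + V(-125)) = (-101 + (73 - 16 + 2*139))/(59*(-29) + (-125)**2) = (-101 + (73 - 16 + 278))/(-1711 + 15625) = (-101 + 335)/13914 = 234*(1/13914) = 13/773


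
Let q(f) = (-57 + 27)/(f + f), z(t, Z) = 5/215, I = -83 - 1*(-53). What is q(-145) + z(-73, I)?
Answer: 158/1247 ≈ 0.12670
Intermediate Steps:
I = -30 (I = -83 + 53 = -30)
z(t, Z) = 1/43 (z(t, Z) = 5*(1/215) = 1/43)
q(f) = -15/f (q(f) = -30*1/(2*f) = -15/f)
q(-145) + z(-73, I) = -15/(-145) + 1/43 = -15*(-1/145) + 1/43 = 3/29 + 1/43 = 158/1247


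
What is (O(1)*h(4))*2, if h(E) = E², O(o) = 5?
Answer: 160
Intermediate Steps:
(O(1)*h(4))*2 = (5*4²)*2 = (5*16)*2 = 80*2 = 160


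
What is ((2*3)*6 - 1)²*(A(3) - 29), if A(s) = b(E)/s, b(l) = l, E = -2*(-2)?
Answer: -101675/3 ≈ -33892.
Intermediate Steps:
E = 4
A(s) = 4/s
((2*3)*6 - 1)²*(A(3) - 29) = ((2*3)*6 - 1)²*(4/3 - 29) = (6*6 - 1)²*(4*(⅓) - 29) = (36 - 1)²*(4/3 - 29) = 35²*(-83/3) = 1225*(-83/3) = -101675/3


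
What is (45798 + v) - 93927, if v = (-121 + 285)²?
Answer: -21233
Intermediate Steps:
v = 26896 (v = 164² = 26896)
(45798 + v) - 93927 = (45798 + 26896) - 93927 = 72694 - 93927 = -21233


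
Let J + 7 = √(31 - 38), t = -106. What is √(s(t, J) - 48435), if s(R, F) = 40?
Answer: I*√48395 ≈ 219.99*I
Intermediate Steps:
J = -7 + I*√7 (J = -7 + √(31 - 38) = -7 + √(-7) = -7 + I*√7 ≈ -7.0 + 2.6458*I)
√(s(t, J) - 48435) = √(40 - 48435) = √(-48395) = I*√48395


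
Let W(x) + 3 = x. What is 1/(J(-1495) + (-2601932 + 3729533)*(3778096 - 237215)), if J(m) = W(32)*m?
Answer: 1/3992700913126 ≈ 2.5046e-13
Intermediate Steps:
W(x) = -3 + x
J(m) = 29*m (J(m) = (-3 + 32)*m = 29*m)
1/(J(-1495) + (-2601932 + 3729533)*(3778096 - 237215)) = 1/(29*(-1495) + (-2601932 + 3729533)*(3778096 - 237215)) = 1/(-43355 + 1127601*3540881) = 1/(-43355 + 3992700956481) = 1/3992700913126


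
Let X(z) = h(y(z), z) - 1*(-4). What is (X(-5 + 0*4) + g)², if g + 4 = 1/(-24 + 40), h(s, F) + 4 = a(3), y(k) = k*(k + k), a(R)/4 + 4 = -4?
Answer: 330625/256 ≈ 1291.5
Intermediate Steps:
a(R) = -32 (a(R) = -16 + 4*(-4) = -16 - 16 = -32)
y(k) = 2*k² (y(k) = k*(2*k) = 2*k²)
h(s, F) = -36 (h(s, F) = -4 - 32 = -36)
g = -63/16 (g = -4 + 1/(-24 + 40) = -4 + 1/16 = -63/16 ≈ -3.9375)
X(z) = -32 (X(z) = -36 - 1*(-4) = -36 + 4 = -32)
(X(-5 + 0*4) + g)² = (-32 - 63/16)² = (-575/16)² = 330625/256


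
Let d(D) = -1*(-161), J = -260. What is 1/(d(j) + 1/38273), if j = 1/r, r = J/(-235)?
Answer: 38273/6161954 ≈ 0.0062112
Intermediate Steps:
r = 52/47 (r = -260/(-235) = -260*(-1/235) = 52/47 ≈ 1.1064)
j = 47/52 (j = 1/(52/47) = 47/52 ≈ 0.90385)
d(D) = 161
1/(d(j) + 1/38273) = 1/(161 + 1/38273) = 1/(6161954/38273) = 38273/6161954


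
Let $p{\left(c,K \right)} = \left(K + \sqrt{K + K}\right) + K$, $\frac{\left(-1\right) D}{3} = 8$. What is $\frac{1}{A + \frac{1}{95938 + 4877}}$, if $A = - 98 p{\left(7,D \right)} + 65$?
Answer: $\frac{3029407174365}{14740078338246556} + \frac{498019547025 i \sqrt{3}}{29480156676493112} \approx 0.00020552 + 2.926 \cdot 10^{-5} i$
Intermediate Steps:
$D = -24$ ($D = \left(-3\right) 8 = -24$)
$p{\left(c,K \right)} = 2 K + \sqrt{2} \sqrt{K}$ ($p{\left(c,K \right)} = \left(K + \sqrt{2 K}\right) + K = \left(K + \sqrt{2} \sqrt{K}\right) + K = 2 K + \sqrt{2} \sqrt{K}$)
$A = 4769 - 392 i \sqrt{3}$ ($A = - 98 \left(2 \left(-24\right) + \sqrt{2} \sqrt{-24}\right) + 65 = - 98 \left(-48 + \sqrt{2} \cdot 2 i \sqrt{6}\right) + 65 = - 98 \left(-48 + 4 i \sqrt{3}\right) + 65 = \left(4704 - 392 i \sqrt{3}\right) + 65 = 4769 - 392 i \sqrt{3} \approx 4769.0 - 678.96 i$)
$\frac{1}{A + \frac{1}{95938 + 4877}} = \frac{1}{\left(4769 - 392 i \sqrt{3}\right) + \frac{1}{95938 + 4877}} = \frac{1}{\left(4769 - 392 i \sqrt{3}\right) + \frac{1}{100815}} = \frac{1}{\frac{480786736}{100815} - 392 i \sqrt{3}}$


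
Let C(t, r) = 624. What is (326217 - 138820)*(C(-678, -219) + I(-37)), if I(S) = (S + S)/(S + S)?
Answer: 117123125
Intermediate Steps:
I(S) = 1 (I(S) = (2*S)/((2*S)) = (2*S)*(1/(2*S)) = 1)
(326217 - 138820)*(C(-678, -219) + I(-37)) = (326217 - 138820)*(624 + 1) = 187397*625 = 117123125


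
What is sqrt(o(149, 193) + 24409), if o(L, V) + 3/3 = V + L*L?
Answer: sqrt(46802) ≈ 216.34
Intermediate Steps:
o(L, V) = -1 + V + L**2 (o(L, V) = -1 + (V + L*L) = -1 + (V + L**2) = -1 + V + L**2)
sqrt(o(149, 193) + 24409) = sqrt((-1 + 193 + 149**2) + 24409) = sqrt((-1 + 193 + 22201) + 24409) = sqrt(22393 + 24409) = sqrt(46802)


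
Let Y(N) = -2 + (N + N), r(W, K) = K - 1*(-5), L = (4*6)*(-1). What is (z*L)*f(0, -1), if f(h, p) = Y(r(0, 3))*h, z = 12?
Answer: 0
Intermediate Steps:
L = -24 (L = 24*(-1) = -24)
r(W, K) = 5 + K (r(W, K) = K + 5 = 5 + K)
Y(N) = -2 + 2*N
f(h, p) = 14*h (f(h, p) = (-2 + 2*(5 + 3))*h = (-2 + 2*8)*h = (-2 + 16)*h = 14*h)
(z*L)*f(0, -1) = (12*(-24))*(14*0) = -288*0 = 0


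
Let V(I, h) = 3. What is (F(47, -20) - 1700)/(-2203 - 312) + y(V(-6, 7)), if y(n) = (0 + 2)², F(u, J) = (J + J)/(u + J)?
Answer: 63512/13581 ≈ 4.6765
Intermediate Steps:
F(u, J) = 2*J/(J + u) (F(u, J) = (2*J)/(J + u) = 2*J/(J + u))
y(n) = 4 (y(n) = 2² = 4)
(F(47, -20) - 1700)/(-2203 - 312) + y(V(-6, 7)) = (2*(-20)/(-20 + 47) - 1700)/(-2203 - 312) + 4 = (2*(-20)/27 - 1700)/(-2515) + 4 = (2*(-20)*(1/27) - 1700)*(-1/2515) + 4 = (-40/27 - 1700)*(-1/2515) + 4 = -45940/27*(-1/2515) + 4 = 9188/13581 + 4 = 63512/13581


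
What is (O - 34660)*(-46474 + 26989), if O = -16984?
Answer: 1006283340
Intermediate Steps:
(O - 34660)*(-46474 + 26989) = (-16984 - 34660)*(-46474 + 26989) = -51644*(-19485) = 1006283340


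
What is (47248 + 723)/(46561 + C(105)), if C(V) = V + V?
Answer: 47971/46771 ≈ 1.0257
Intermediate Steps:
C(V) = 2*V
(47248 + 723)/(46561 + C(105)) = (47248 + 723)/(46561 + 2*105) = 47971/(46561 + 210) = 47971/46771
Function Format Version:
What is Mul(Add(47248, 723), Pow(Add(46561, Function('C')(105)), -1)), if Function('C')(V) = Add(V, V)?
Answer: Rational(47971, 46771) ≈ 1.0257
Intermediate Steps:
Function('C')(V) = Mul(2, V)
Mul(Add(47248, 723), Pow(Add(46561, Function('C')(105)), -1)) = Mul(Add(47248, 723), Pow(Add(46561, Mul(2, 105)), -1)) = Mul(47971, Pow(Add(46561, 210), -1)) = Mul(47971, Pow(46771, -1)) = Mul(47971, Rational(1, 46771)) = Rational(47971, 46771)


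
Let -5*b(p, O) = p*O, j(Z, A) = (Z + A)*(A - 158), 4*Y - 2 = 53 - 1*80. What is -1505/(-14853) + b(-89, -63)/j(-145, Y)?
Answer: 184286921/3279913725 ≈ 0.056186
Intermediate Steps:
Y = -25/4 (Y = ½ + (53 - 1*80)/4 = ½ + (53 - 80)/4 = ½ + (¼)*(-27) = ½ - 27/4 = -25/4 ≈ -6.2500)
j(Z, A) = (-158 + A)*(A + Z) (j(Z, A) = (A + Z)*(-158 + A) = (-158 + A)*(A + Z))
b(p, O) = -O*p/5 (b(p, O) = -p*O/5 = -O*p/5)
-1505/(-14853) + b(-89, -63)/j(-145, Y) = -1505/(-14853) + (-⅕*(-63)*(-89))/((-25/4)² - 158*(-25/4) - 158*(-145) - 25/4*(-145)) = -1505*(-1/14853) - 5607/(5*(625/16 + 1975/2 + 22910 + 3625/4)) = 1505/14853 - 5607/(5*397485/16) = 1505/14853 - 5607/5*16/397485 = 1505/14853 - 9968/220825 = 184286921/3279913725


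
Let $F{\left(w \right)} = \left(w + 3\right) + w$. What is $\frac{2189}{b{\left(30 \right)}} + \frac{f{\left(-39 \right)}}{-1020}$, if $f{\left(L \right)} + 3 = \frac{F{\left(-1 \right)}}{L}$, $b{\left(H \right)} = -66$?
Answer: $- \frac{329813}{9945} \approx -33.164$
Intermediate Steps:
$F{\left(w \right)} = 3 + 2 w$ ($F{\left(w \right)} = \left(3 + w\right) + w = 3 + 2 w$)
$f{\left(L \right)} = -3 + \frac{1}{L}$ ($f{\left(L \right)} = -3 + \frac{3 + 2 \left(-1\right)}{L} = -3 + \frac{3 - 2}{L} = -3 + 1 \frac{1}{L} = -3 + \frac{1}{L}$)
$\frac{2189}{b{\left(30 \right)}} + \frac{f{\left(-39 \right)}}{-1020} = \frac{2189}{-66} + \frac{-3 + \frac{1}{-39}}{-1020} = 2189 \left(- \frac{1}{66}\right) + \left(-3 - \frac{1}{39}\right) \left(- \frac{1}{1020}\right) = - \frac{199}{6} - - \frac{59}{19890} = - \frac{199}{6} + \frac{59}{19890} = - \frac{329813}{9945}$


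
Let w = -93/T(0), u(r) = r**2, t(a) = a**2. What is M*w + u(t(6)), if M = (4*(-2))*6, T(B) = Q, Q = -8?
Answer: 738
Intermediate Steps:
T(B) = -8
M = -48 (M = -8*6 = -48)
w = 93/8 (w = -93/(-8) = -93*(-1/8) = 93/8 ≈ 11.625)
M*w + u(t(6)) = -48*93/8 + (6**2)**2 = -558 + 36**2 = -558 + 1296 = 738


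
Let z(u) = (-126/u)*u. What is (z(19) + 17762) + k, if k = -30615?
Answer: -12979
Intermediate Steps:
z(u) = -126
(z(19) + 17762) + k = (-126 + 17762) - 30615 = 17636 - 30615 = -12979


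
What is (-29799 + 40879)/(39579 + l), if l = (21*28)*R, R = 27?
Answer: 2216/11091 ≈ 0.19980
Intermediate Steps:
l = 15876 (l = (21*28)*27 = 588*27 = 15876)
(-29799 + 40879)/(39579 + l) = (-29799 + 40879)/(39579 + 15876) = 11080/55455 = 11080*(1/55455) = 2216/11091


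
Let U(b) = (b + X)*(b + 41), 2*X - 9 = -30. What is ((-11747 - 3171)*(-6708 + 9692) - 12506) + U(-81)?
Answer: -44524158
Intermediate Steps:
X = -21/2 (X = 9/2 + (½)*(-30) = 9/2 - 15 = -21/2 ≈ -10.500)
U(b) = (41 + b)*(-21/2 + b) (U(b) = (b - 21/2)*(b + 41) = (-21/2 + b)*(41 + b) = (41 + b)*(-21/2 + b))
((-11747 - 3171)*(-6708 + 9692) - 12506) + U(-81) = ((-11747 - 3171)*(-6708 + 9692) - 12506) + (-861/2 + (-81)² + (61/2)*(-81)) = (-14918*2984 - 12506) + (-861/2 + 6561 - 4941/2) = (-44515312 - 12506) + 3660 = -44527818 + 3660 = -44524158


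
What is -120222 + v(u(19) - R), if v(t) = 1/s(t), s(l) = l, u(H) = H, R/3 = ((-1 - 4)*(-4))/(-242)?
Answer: -279996917/2329 ≈ -1.2022e+5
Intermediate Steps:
R = -30/121 (R = 3*(((-1 - 4)*(-4))/(-242)) = 3*(-5*(-4)*(-1/242)) = 3*(20*(-1/242)) = 3*(-10/121) = -30/121 ≈ -0.24793)
v(t) = 1/t
-120222 + v(u(19) - R) = -120222 + 1/(19 - 1*(-30/121)) = -120222 + 1/(19 + 30/121) = -120222 + 1/(2329/121) = -120222 + 121/2329 = -279996917/2329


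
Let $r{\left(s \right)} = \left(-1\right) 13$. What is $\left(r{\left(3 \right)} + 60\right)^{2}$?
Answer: $2209$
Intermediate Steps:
$r{\left(s \right)} = -13$
$\left(r{\left(3 \right)} + 60\right)^{2} = \left(-13 + 60\right)^{2} = 47^{2} = 2209$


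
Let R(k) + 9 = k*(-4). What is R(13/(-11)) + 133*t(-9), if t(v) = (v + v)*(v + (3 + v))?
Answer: 394963/11 ≈ 35906.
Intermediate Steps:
t(v) = 2*v*(3 + 2*v) (t(v) = (2*v)*(3 + 2*v) = 2*v*(3 + 2*v))
R(k) = -9 - 4*k (R(k) = -9 + k*(-4) = -9 - 4*k)
R(13/(-11)) + 133*t(-9) = (-9 - 52/(-11)) + 133*(2*(-9)*(3 + 2*(-9))) = (-9 - 52*(-1)/11) + 133*(2*(-9)*(3 - 18)) = (-9 - 4*(-13/11)) + 133*(2*(-9)*(-15)) = (-9 + 52/11) + 133*270 = -47/11 + 35910 = 394963/11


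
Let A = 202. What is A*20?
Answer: 4040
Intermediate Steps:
A*20 = 202*20 = 4040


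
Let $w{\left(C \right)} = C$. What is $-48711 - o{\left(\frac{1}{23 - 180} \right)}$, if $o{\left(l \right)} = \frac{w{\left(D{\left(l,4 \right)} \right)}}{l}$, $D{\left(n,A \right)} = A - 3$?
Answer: $-48554$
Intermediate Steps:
$D{\left(n,A \right)} = -3 + A$
$o{\left(l \right)} = \frac{1}{l}$ ($o{\left(l \right)} = \frac{-3 + 4}{l} = 1 \frac{1}{l} = \frac{1}{l}$)
$-48711 - o{\left(\frac{1}{23 - 180} \right)} = -48711 - \frac{1}{\frac{1}{23 - 180}} = -48711 - \frac{1}{\frac{1}{-157}} = -48711 - \frac{1}{- \frac{1}{157}} = -48711 - -157 = -48711 + 157 = -48554$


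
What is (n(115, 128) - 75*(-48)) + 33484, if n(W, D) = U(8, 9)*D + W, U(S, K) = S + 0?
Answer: 38223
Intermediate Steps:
U(S, K) = S
n(W, D) = W + 8*D (n(W, D) = 8*D + W = W + 8*D)
(n(115, 128) - 75*(-48)) + 33484 = ((115 + 8*128) - 75*(-48)) + 33484 = ((115 + 1024) + 3600) + 33484 = (1139 + 3600) + 33484 = 4739 + 33484 = 38223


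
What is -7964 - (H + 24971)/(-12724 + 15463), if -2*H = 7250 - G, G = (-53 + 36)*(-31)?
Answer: -3970001/498 ≈ -7971.9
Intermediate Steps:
G = 527 (G = -17*(-31) = 527)
H = -6723/2 (H = -(7250 - 1*527)/2 = -(7250 - 527)/2 = -½*6723 = -6723/2 ≈ -3361.5)
-7964 - (H + 24971)/(-12724 + 15463) = -7964 - (-6723/2 + 24971)/(-12724 + 15463) = -7964 - 43219/(2*2739) = -7964 - 1*3929/498 = -7964 - 3929/498 = -3970001/498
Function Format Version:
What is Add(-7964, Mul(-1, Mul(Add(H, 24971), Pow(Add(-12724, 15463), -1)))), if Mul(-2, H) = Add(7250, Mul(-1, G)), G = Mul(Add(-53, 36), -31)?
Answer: Rational(-3970001, 498) ≈ -7971.9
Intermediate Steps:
G = 527 (G = Mul(-17, -31) = 527)
H = Rational(-6723, 2) (H = Mul(Rational(-1, 2), Add(7250, Mul(-1, 527))) = Mul(Rational(-1, 2), Add(7250, -527)) = Mul(Rational(-1, 2), 6723) = Rational(-6723, 2) ≈ -3361.5)
Add(-7964, Mul(-1, Mul(Add(H, 24971), Pow(Add(-12724, 15463), -1)))) = Add(-7964, Mul(-1, Mul(Add(Rational(-6723, 2), 24971), Pow(Add(-12724, 15463), -1)))) = Add(-7964, Mul(-1, Mul(Rational(43219, 2), Pow(2739, -1)))) = Add(-7964, Mul(-1, Mul(Rational(43219, 2), Rational(1, 2739)))) = Add(-7964, Mul(-1, Rational(3929, 498))) = Add(-7964, Rational(-3929, 498)) = Rational(-3970001, 498)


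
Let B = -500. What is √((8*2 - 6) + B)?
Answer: 7*I*√10 ≈ 22.136*I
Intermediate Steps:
√((8*2 - 6) + B) = √((8*2 - 6) - 500) = √((16 - 6) - 500) = √(10 - 500) = √(-490) = 7*I*√10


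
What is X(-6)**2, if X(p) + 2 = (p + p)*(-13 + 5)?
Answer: 8836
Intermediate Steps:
X(p) = -2 - 16*p (X(p) = -2 + (p + p)*(-13 + 5) = -2 + (2*p)*(-8) = -2 - 16*p)
X(-6)**2 = (-2 - 16*(-6))**2 = (-2 + 96)**2 = 94**2 = 8836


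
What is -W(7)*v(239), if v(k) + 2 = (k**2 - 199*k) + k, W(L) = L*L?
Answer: -480053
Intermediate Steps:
W(L) = L**2
v(k) = -2 + k**2 - 198*k (v(k) = -2 + ((k**2 - 199*k) + k) = -2 + (k**2 - 198*k) = -2 + k**2 - 198*k)
-W(7)*v(239) = -7**2*(-2 + 239**2 - 198*239) = -49*(-2 + 57121 - 47322) = -49*9797 = -1*480053 = -480053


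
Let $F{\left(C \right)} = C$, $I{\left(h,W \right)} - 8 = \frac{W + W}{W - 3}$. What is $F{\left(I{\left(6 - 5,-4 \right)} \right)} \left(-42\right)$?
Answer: $-384$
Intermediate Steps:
$I{\left(h,W \right)} = 8 + \frac{2 W}{-3 + W}$ ($I{\left(h,W \right)} = 8 + \frac{W + W}{W - 3} = 8 + \frac{2 W}{-3 + W}$)
$F{\left(I{\left(6 - 5,-4 \right)} \right)} \left(-42\right) = \frac{2 \left(-12 + 5 \left(-4\right)\right)}{-3 - 4} \left(-42\right) = \frac{2 \left(-12 - 20\right)}{-7} \left(-42\right) = 2 \left(- \frac{1}{7}\right) \left(-32\right) \left(-42\right) = \frac{64}{7} \left(-42\right) = -384$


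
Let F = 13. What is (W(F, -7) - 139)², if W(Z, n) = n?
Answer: 21316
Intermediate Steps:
(W(F, -7) - 139)² = (-7 - 139)² = (-146)² = 21316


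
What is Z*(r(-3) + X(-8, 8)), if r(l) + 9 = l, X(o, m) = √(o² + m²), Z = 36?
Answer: -432 + 288*√2 ≈ -24.706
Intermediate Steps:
X(o, m) = √(m² + o²)
r(l) = -9 + l
Z*(r(-3) + X(-8, 8)) = 36*((-9 - 3) + √(8² + (-8)²)) = 36*(-12 + √(64 + 64)) = 36*(-12 + √128) = 36*(-12 + 8*√2) = -432 + 288*√2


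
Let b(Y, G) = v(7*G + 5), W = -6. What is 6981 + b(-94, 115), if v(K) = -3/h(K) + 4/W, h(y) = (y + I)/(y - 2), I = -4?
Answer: 8435587/1209 ≈ 6977.3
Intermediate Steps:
h(y) = (-4 + y)/(-2 + y) (h(y) = (y - 4)/(y - 2) = (-4 + y)/(-2 + y))
v(K) = -⅔ - 3*(-2 + K)/(-4 + K) (v(K) = -3*(-2 + K)/(-4 + K) + 4/(-6) = -3*(-2 + K)/(-4 + K) + 4*(-⅙) = -3*(-2 + K)/(-4 + K) - ⅔ = -⅔ - 3*(-2 + K)/(-4 + K))
b(Y, G) = (-29 - 77*G)/(3*(1 + 7*G)) (b(Y, G) = (26 - 11*(7*G + 5))/(3*(-4 + (7*G + 5))) = (26 - 11*(5 + 7*G))/(3*(-4 + (5 + 7*G))) = (26 + (-55 - 77*G))/(3*(1 + 7*G)) = (-29 - 77*G)/(3*(1 + 7*G)))
6981 + b(-94, 115) = 6981 + (-29 - 77*115)/(3*(1 + 7*115)) = 6981 + (-29 - 8855)/(3*(1 + 805)) = 6981 + (⅓)*(-8884)/806 = 6981 + (⅓)*(1/806)*(-8884) = 6981 - 4442/1209 = 8435587/1209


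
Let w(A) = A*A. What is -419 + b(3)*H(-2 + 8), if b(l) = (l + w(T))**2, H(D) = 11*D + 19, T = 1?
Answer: 941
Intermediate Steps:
H(D) = 19 + 11*D
w(A) = A**2
b(l) = (1 + l)**2 (b(l) = (l + 1**2)**2 = (l + 1)**2 = (1 + l)**2)
-419 + b(3)*H(-2 + 8) = -419 + (1 + 3)**2*(19 + 11*(-2 + 8)) = -419 + 4**2*(19 + 11*6) = -419 + 16*(19 + 66) = -419 + 16*85 = -419 + 1360 = 941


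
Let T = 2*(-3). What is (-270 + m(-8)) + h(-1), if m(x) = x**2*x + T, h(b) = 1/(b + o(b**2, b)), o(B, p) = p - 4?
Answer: -4729/6 ≈ -788.17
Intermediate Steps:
o(B, p) = -4 + p
T = -6
h(b) = 1/(-4 + 2*b) (h(b) = 1/(b + (-4 + b)) = 1/(-4 + 2*b))
m(x) = -6 + x**3 (m(x) = x**2*x - 6 = x**3 - 6 = -6 + x**3)
(-270 + m(-8)) + h(-1) = (-270 + (-6 + (-8)**3)) + 1/(2*(-2 - 1)) = (-270 + (-6 - 512)) + (1/2)/(-3) = (-270 - 518) + (1/2)*(-1/3) = -788 - 1/6 = -4729/6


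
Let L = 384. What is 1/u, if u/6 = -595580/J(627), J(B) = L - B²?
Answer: 26183/238232 ≈ 0.10991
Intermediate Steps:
J(B) = 384 - B²
u = 238232/26183 (u = 6*(-595580/(384 - 1*627²)) = 6*(-595580/(384 - 1*393129)) = 6*(-595580/(384 - 393129)) = 6*(-595580/(-392745)) = 6*(-595580*(-1/392745)) = 6*(119116/78549) = 238232/26183 ≈ 9.0987)
1/u = 1/(238232/26183) = 26183/238232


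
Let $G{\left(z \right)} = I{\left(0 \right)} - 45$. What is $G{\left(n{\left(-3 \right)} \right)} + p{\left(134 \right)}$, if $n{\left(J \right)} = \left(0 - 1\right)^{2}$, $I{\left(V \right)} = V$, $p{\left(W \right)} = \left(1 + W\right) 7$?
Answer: $900$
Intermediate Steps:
$p{\left(W \right)} = 7 + 7 W$
$n{\left(J \right)} = 1$ ($n{\left(J \right)} = \left(-1\right)^{2} = 1$)
$G{\left(z \right)} = -45$ ($G{\left(z \right)} = 0 - 45 = -45$)
$G{\left(n{\left(-3 \right)} \right)} + p{\left(134 \right)} = -45 + \left(7 + 7 \cdot 134\right) = -45 + \left(7 + 938\right) = -45 + 945 = 900$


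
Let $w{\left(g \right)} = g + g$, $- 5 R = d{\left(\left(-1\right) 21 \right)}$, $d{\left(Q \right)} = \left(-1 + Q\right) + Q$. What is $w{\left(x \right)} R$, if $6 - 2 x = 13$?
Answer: $- \frac{301}{5} \approx -60.2$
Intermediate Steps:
$x = - \frac{7}{2}$ ($x = 3 - \frac{13}{2} = - \frac{7}{2} \approx -3.5$)
$d{\left(Q \right)} = -1 + 2 Q$
$R = \frac{43}{5}$ ($R = - \frac{-1 + 2 \left(\left(-1\right) 21\right)}{5} = - \frac{-1 + 2 \left(-21\right)}{5} = - \frac{-1 - 42}{5} = \left(- \frac{1}{5}\right) \left(-43\right) = \frac{43}{5} \approx 8.6$)
$w{\left(g \right)} = 2 g$
$w{\left(x \right)} R = 2 \left(- \frac{7}{2}\right) \frac{43}{5} = \left(-7\right) \frac{43}{5} = - \frac{301}{5}$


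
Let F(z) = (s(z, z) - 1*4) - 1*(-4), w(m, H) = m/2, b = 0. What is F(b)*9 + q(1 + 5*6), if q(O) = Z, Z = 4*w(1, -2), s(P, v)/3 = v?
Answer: 2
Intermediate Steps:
s(P, v) = 3*v
w(m, H) = m/2 (w(m, H) = m*(½) = m/2)
Z = 2 (Z = 4*((½)*1) = 4*(½) = 2)
F(z) = 3*z (F(z) = (3*z - 1*4) - 1*(-4) = (3*z - 4) + 4 = (-4 + 3*z) + 4 = 3*z)
q(O) = 2
F(b)*9 + q(1 + 5*6) = (3*0)*9 + 2 = 0*9 + 2 = 0 + 2 = 2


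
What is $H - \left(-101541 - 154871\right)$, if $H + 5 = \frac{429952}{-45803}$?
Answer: $\frac{11743779869}{45803} \approx 2.564 \cdot 10^{5}$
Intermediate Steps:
$H = - \frac{658967}{45803}$ ($H = -5 + \frac{429952}{-45803} = -5 + 429952 \left(- \frac{1}{45803}\right) = -5 - \frac{429952}{45803} = - \frac{658967}{45803} \approx -14.387$)
$H - \left(-101541 - 154871\right) = - \frac{658967}{45803} - \left(-101541 - 154871\right) = - \frac{658967}{45803} - -256412 = - \frac{658967}{45803} + 256412 = \frac{11743779869}{45803}$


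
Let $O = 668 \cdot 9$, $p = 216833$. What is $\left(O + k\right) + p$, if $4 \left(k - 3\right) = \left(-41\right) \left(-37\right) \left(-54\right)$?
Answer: $\frac{404737}{2} \approx 2.0237 \cdot 10^{5}$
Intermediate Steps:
$O = 6012$
$k = - \frac{40953}{2}$ ($k = 3 + \frac{\left(-41\right) \left(-37\right) \left(-54\right)}{4} = 3 + \frac{1517 \left(-54\right)}{4} = 3 + \frac{1}{4} \left(-81918\right) = 3 - \frac{40959}{2} = - \frac{40953}{2} \approx -20477.0$)
$\left(O + k\right) + p = \left(6012 - \frac{40953}{2}\right) + 216833 = - \frac{28929}{2} + 216833 = \frac{404737}{2}$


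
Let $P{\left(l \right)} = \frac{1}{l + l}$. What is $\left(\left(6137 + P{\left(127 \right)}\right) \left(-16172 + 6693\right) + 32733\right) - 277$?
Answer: $- \frac{14767611897}{254} \approx -5.814 \cdot 10^{7}$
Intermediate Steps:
$P{\left(l \right)} = \frac{1}{2 l}$
$\left(\left(6137 + P{\left(127 \right)}\right) \left(-16172 + 6693\right) + 32733\right) - 277 = \left(\left(6137 + \frac{1}{2 \cdot 127}\right) \left(-16172 + 6693\right) + 32733\right) - 277 = \left(\left(6137 + \frac{1}{2} \cdot \frac{1}{127}\right) \left(-9479\right) + 32733\right) - 277 = \left(\left(6137 + \frac{1}{254}\right) \left(-9479\right) + 32733\right) - 277 = \left(\frac{1558799}{254} \left(-9479\right) + 32733\right) - 277 = \left(- \frac{14775855721}{254} + 32733\right) - 277 = - \frac{14767541539}{254} - 277 = - \frac{14767611897}{254}$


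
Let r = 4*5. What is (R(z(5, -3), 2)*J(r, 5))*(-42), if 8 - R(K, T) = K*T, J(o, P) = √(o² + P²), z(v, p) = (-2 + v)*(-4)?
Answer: -6720*√17 ≈ -27707.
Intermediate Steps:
z(v, p) = 8 - 4*v
r = 20
J(o, P) = √(P² + o²)
R(K, T) = 8 - K*T
(R(z(5, -3), 2)*J(r, 5))*(-42) = ((8 - 1*(8 - 4*5)*2)*√(5² + 20²))*(-42) = ((8 - 1*(8 - 20)*2)*√(25 + 400))*(-42) = ((8 - 1*(-12)*2)*√425)*(-42) = ((8 + 24)*(5*√17))*(-42) = (32*(5*√17))*(-42) = (160*√17)*(-42) = -6720*√17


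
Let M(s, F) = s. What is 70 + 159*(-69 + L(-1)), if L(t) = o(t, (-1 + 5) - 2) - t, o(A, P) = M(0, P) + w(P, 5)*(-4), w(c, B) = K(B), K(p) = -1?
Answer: -10106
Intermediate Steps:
w(c, B) = -1
o(A, P) = 4 (o(A, P) = 0 - 1*(-4) = 0 + 4 = 4)
L(t) = 4 - t
70 + 159*(-69 + L(-1)) = 70 + 159*(-69 + (4 - 1*(-1))) = 70 + 159*(-69 + (4 + 1)) = 70 + 159*(-69 + 5) = 70 + 159*(-64) = 70 - 10176 = -10106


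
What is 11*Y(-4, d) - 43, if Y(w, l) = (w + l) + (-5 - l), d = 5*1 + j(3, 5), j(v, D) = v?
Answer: -142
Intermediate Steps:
d = 8 (d = 5*1 + 3 = 5 + 3 = 8)
Y(w, l) = -5 + w (Y(w, l) = (l + w) + (-5 - l) = -5 + w)
11*Y(-4, d) - 43 = 11*(-5 - 4) - 43 = 11*(-9) - 43 = -99 - 43 = -142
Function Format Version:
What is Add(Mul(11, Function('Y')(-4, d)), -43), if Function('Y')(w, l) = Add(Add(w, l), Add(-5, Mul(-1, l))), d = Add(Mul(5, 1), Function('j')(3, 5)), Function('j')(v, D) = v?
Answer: -142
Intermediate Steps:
d = 8 (d = Add(Mul(5, 1), 3) = Add(5, 3) = 8)
Function('Y')(w, l) = Add(-5, w) (Function('Y')(w, l) = Add(Add(l, w), Add(-5, Mul(-1, l))) = Add(-5, w))
Add(Mul(11, Function('Y')(-4, d)), -43) = Add(Mul(11, Add(-5, -4)), -43) = Add(Mul(11, -9), -43) = Add(-99, -43) = -142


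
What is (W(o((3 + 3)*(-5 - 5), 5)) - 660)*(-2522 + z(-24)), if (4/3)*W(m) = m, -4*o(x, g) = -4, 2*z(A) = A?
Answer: 3341079/2 ≈ 1.6705e+6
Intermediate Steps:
z(A) = A/2
o(x, g) = 1 (o(x, g) = -¼*(-4) = 1)
W(m) = 3*m/4
(W(o((3 + 3)*(-5 - 5), 5)) - 660)*(-2522 + z(-24)) = ((¾)*1 - 660)*(-2522 + (½)*(-24)) = (¾ - 660)*(-2522 - 12) = -2637/4*(-2534) = 3341079/2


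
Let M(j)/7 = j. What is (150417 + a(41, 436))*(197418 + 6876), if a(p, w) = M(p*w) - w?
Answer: 56203935222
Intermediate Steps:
M(j) = 7*j
a(p, w) = -w + 7*p*w (a(p, w) = 7*(p*w) - w = 7*p*w - w = -w + 7*p*w)
(150417 + a(41, 436))*(197418 + 6876) = (150417 + 436*(-1 + 7*41))*(197418 + 6876) = (150417 + 436*(-1 + 287))*204294 = (150417 + 436*286)*204294 = (150417 + 124696)*204294 = 275113*204294 = 56203935222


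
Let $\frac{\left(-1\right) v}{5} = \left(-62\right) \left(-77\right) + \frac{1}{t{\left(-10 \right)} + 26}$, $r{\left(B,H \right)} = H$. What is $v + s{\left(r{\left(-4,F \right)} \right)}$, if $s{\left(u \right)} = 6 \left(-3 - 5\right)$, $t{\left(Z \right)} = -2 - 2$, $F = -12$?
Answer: $- \frac{526201}{22} \approx -23918.0$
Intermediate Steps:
$t{\left(Z \right)} = -4$ ($t{\left(Z \right)} = -2 - 2 = -4$)
$s{\left(u \right)} = -48$ ($s{\left(u \right)} = 6 \left(-8\right) = -48$)
$v = - \frac{525145}{22}$ ($v = - 5 \left(\left(-62\right) \left(-77\right) + \frac{1}{-4 + 26}\right) = - 5 \left(4774 + \frac{1}{22}\right) = \left(-5\right) \frac{105029}{22} = - \frac{525145}{22} \approx -23870.0$)
$v + s{\left(r{\left(-4,F \right)} \right)} = - \frac{525145}{22} - 48 = - \frac{526201}{22}$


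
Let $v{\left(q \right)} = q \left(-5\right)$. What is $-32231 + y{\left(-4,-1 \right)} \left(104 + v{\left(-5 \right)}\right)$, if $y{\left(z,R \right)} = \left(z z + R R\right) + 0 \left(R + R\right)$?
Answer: $-30038$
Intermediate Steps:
$v{\left(q \right)} = - 5 q$
$y{\left(z,R \right)} = R^{2} + z^{2}$ ($y{\left(z,R \right)} = \left(z^{2} + R^{2}\right) + 0 \cdot 2 R = \left(R^{2} + z^{2}\right) + 0 = R^{2} + z^{2}$)
$-32231 + y{\left(-4,-1 \right)} \left(104 + v{\left(-5 \right)}\right) = -32231 + \left(\left(-1\right)^{2} + \left(-4\right)^{2}\right) \left(104 - -25\right) = -32231 + \left(1 + 16\right) \left(104 + 25\right) = -32231 + 17 \cdot 129 = -32231 + 2193 = -30038$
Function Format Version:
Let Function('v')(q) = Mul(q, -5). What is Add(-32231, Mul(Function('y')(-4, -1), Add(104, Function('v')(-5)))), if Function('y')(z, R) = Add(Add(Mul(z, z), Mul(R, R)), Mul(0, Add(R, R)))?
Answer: -30038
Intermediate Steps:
Function('v')(q) = Mul(-5, q)
Function('y')(z, R) = Add(Pow(R, 2), Pow(z, 2)) (Function('y')(z, R) = Add(Add(Pow(z, 2), Pow(R, 2)), Mul(0, Mul(2, R))) = Add(Add(Pow(R, 2), Pow(z, 2)), 0) = Add(Pow(R, 2), Pow(z, 2)))
Add(-32231, Mul(Function('y')(-4, -1), Add(104, Function('v')(-5)))) = Add(-32231, Mul(Add(Pow(-1, 2), Pow(-4, 2)), Add(104, Mul(-5, -5)))) = Add(-32231, Mul(Add(1, 16), Add(104, 25))) = Add(-32231, Mul(17, 129)) = Add(-32231, 2193) = -30038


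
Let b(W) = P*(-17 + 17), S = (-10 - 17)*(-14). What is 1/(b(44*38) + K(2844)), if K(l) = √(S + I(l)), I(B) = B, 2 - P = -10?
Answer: √358/1074 ≈ 0.017617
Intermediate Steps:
P = 12 (P = 2 - 1*(-10) = 2 + 10 = 12)
S = 378 (S = -27*(-14) = 378)
K(l) = √(378 + l)
b(W) = 0 (b(W) = 12*(-17 + 17) = 12*0 = 0)
1/(b(44*38) + K(2844)) = 1/(0 + √(378 + 2844)) = 1/(0 + √3222) = 1/(0 + 3*√358) = 1/(3*√358) = √358/1074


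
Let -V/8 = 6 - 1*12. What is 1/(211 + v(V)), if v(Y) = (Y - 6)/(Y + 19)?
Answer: 67/14179 ≈ 0.0047253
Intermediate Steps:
V = 48 (V = -8*(6 - 1*12) = -8*(6 - 12) = -8*(-6) = 48)
v(Y) = (-6 + Y)/(19 + Y)
1/(211 + v(V)) = 1/(211 + (-6 + 48)/(19 + 48)) = 1/(211 + 42/67) = 1/(14179/67) = 67/14179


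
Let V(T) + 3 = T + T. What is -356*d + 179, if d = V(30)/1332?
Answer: 18178/111 ≈ 163.77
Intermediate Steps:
V(T) = -3 + 2*T (V(T) = -3 + (T + T) = -3 + 2*T)
d = 19/444 (d = (-3 + 2*30)/1332 = (-3 + 60)*(1/1332) = 57*(1/1332) = 19/444 ≈ 0.042793)
-356*d + 179 = -356*19/444 + 179 = -1691/111 + 179 = 18178/111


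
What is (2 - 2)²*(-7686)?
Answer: 0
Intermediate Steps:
(2 - 2)²*(-7686) = 0²*(-7686) = 0*(-7686) = 0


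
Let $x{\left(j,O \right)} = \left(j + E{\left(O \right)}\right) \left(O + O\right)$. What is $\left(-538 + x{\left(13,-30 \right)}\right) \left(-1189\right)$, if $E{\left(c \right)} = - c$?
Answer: $3707302$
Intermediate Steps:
$x{\left(j,O \right)} = 2 O \left(j - O\right)$ ($x{\left(j,O \right)} = \left(j - O\right) \left(O + O\right) = \left(j - O\right) 2 O = 2 O \left(j - O\right)$)
$\left(-538 + x{\left(13,-30 \right)}\right) \left(-1189\right) = \left(-538 + 2 \left(-30\right) \left(13 - -30\right)\right) \left(-1189\right) = \left(-538 + 2 \left(-30\right) \left(13 + 30\right)\right) \left(-1189\right) = \left(-538 + 2 \left(-30\right) 43\right) \left(-1189\right) = \left(-538 - 2580\right) \left(-1189\right) = \left(-3118\right) \left(-1189\right) = 3707302$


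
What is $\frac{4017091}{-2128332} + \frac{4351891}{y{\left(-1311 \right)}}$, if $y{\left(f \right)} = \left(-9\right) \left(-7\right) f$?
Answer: $- \frac{3198017490925}{58595108292} \approx -54.578$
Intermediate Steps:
$y{\left(f \right)} = 63 f$
$\frac{4017091}{-2128332} + \frac{4351891}{y{\left(-1311 \right)}} = \frac{4017091}{-2128332} + \frac{4351891}{63 \left(-1311\right)} = 4017091 \left(- \frac{1}{2128332}\right) + \frac{4351891}{-82593} = - \frac{4017091}{2128332} + 4351891 \left(- \frac{1}{82593}\right) = - \frac{4017091}{2128332} - \frac{4351891}{82593} = - \frac{3198017490925}{58595108292}$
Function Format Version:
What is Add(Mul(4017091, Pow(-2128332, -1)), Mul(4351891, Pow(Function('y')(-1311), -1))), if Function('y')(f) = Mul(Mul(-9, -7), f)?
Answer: Rational(-3198017490925, 58595108292) ≈ -54.578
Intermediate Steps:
Function('y')(f) = Mul(63, f)
Add(Mul(4017091, Pow(-2128332, -1)), Mul(4351891, Pow(Function('y')(-1311), -1))) = Add(Mul(4017091, Pow(-2128332, -1)), Mul(4351891, Pow(Mul(63, -1311), -1))) = Add(Mul(4017091, Rational(-1, 2128332)), Mul(4351891, Pow(-82593, -1))) = Add(Rational(-4017091, 2128332), Mul(4351891, Rational(-1, 82593))) = Add(Rational(-4017091, 2128332), Rational(-4351891, 82593)) = Rational(-3198017490925, 58595108292)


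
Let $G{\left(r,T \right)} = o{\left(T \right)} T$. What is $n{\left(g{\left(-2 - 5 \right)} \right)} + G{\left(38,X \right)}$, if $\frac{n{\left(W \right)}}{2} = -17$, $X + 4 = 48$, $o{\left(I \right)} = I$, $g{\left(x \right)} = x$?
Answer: $1902$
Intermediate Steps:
$X = 44$ ($X = -4 + 48 = 44$)
$n{\left(W \right)} = -34$ ($n{\left(W \right)} = 2 \left(-17\right) = -34$)
$G{\left(r,T \right)} = T^{2}$ ($G{\left(r,T \right)} = T T = T^{2}$)
$n{\left(g{\left(-2 - 5 \right)} \right)} + G{\left(38,X \right)} = -34 + 44^{2} = -34 + 1936 = 1902$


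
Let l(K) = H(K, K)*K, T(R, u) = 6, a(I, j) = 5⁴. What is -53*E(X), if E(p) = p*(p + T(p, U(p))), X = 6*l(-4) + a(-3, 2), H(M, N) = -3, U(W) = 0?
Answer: -25969523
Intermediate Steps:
a(I, j) = 625
l(K) = -3*K
X = 697 (X = 6*(-3*(-4)) + 625 = 6*12 + 625 = 72 + 625 = 697)
E(p) = p*(6 + p) (E(p) = p*(p + 6) = p*(6 + p))
-53*E(X) = -36941*(6 + 697) = -36941*703 = -53*489991 = -25969523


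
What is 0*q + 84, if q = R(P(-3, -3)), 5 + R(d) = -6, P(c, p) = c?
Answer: 84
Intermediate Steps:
R(d) = -11 (R(d) = -5 - 6 = -11)
q = -11
0*q + 84 = 0*(-11) + 84 = 0 + 84 = 84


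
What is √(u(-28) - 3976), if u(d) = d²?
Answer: 2*I*√798 ≈ 56.498*I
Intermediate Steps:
√(u(-28) - 3976) = √((-28)² - 3976) = √(784 - 3976) = √(-3192) = 2*I*√798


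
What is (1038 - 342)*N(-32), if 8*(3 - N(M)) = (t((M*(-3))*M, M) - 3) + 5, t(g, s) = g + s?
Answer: 271962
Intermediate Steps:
N(M) = 11/4 - M/8 + 3*M**2/8 (N(M) = 3 - ((((M*(-3))*M + M) - 3) + 5)/8 = 3 - ((((-3*M)*M + M) - 3) + 5)/8 = 3 - (((-3*M**2 + M) - 3) + 5)/8 = 3 - (((M - 3*M**2) - 3) + 5)/8 = 3 - ((-3 + M - 3*M**2) + 5)/8 = 3 - (2 + M - 3*M**2)/8 = 3 + (-1/4 - M/8 + 3*M**2/8) = 11/4 - M/8 + 3*M**2/8)
(1038 - 342)*N(-32) = (1038 - 342)*(11/4 - 1/8*(-32) + (3/8)*(-32)**2) = 696*(11/4 + 4 + (3/8)*1024) = 696*(11/4 + 4 + 384) = 696*(1563/4) = 271962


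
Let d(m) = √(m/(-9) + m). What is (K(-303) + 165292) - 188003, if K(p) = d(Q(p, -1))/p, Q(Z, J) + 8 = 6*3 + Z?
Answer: -22711 - 2*I*√586/909 ≈ -22711.0 - 0.053262*I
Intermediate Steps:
Q(Z, J) = 10 + Z (Q(Z, J) = -8 + (6*3 + Z) = -8 + (18 + Z) = 10 + Z)
d(m) = 2*√2*√m/3 (d(m) = √(m*(-⅑) + m) = √(-m/9 + m) = √(8*m/9) = 2*√2*√m/3)
K(p) = 2*√2*√(10 + p)/(3*p) (K(p) = (2*√2*√(10 + p)/3)/p = 2*√2*√(10 + p)/(3*p))
(K(-303) + 165292) - 188003 = ((⅔)*√(20 + 2*(-303))/(-303) + 165292) - 188003 = ((⅔)*(-1/303)*√(20 - 606) + 165292) - 188003 = ((⅔)*(-1/303)*√(-586) + 165292) - 188003 = ((⅔)*(-1/303)*(I*√586) + 165292) - 188003 = (-2*I*√586/909 + 165292) - 188003 = (165292 - 2*I*√586/909) - 188003 = -22711 - 2*I*√586/909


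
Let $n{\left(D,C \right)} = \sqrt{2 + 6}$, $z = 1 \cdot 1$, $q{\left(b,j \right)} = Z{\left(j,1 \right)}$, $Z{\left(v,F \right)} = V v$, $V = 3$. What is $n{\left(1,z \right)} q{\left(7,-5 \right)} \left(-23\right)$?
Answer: $690 \sqrt{2} \approx 975.81$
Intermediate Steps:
$Z{\left(v,F \right)} = 3 v$
$q{\left(b,j \right)} = 3 j$
$z = 1$
$n{\left(D,C \right)} = 2 \sqrt{2}$ ($n{\left(D,C \right)} = \sqrt{8} = 2 \sqrt{2}$)
$n{\left(1,z \right)} q{\left(7,-5 \right)} \left(-23\right) = 2 \sqrt{2} \cdot 3 \left(-5\right) \left(-23\right) = 2 \sqrt{2} \left(-15\right) \left(-23\right) = - 30 \sqrt{2} \left(-23\right) = 690 \sqrt{2}$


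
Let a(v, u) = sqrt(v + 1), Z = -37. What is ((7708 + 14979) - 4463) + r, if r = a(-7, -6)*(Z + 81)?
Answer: 18224 + 44*I*sqrt(6) ≈ 18224.0 + 107.78*I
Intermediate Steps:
a(v, u) = sqrt(1 + v)
r = 44*I*sqrt(6) (r = sqrt(1 - 7)*(-37 + 81) = sqrt(-6)*44 = (I*sqrt(6))*44 = 44*I*sqrt(6) ≈ 107.78*I)
((7708 + 14979) - 4463) + r = ((7708 + 14979) - 4463) + 44*I*sqrt(6) = (22687 - 4463) + 44*I*sqrt(6) = 18224 + 44*I*sqrt(6)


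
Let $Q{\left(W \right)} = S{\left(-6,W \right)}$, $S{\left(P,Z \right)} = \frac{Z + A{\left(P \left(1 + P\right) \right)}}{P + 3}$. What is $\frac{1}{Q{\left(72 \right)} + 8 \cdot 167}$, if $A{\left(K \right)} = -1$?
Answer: $\frac{3}{3937} \approx 0.000762$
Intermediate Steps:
$S{\left(P,Z \right)} = \frac{-1 + Z}{3 + P}$ ($S{\left(P,Z \right)} = \frac{Z - 1}{P + 3} = \frac{-1 + Z}{3 + P}$)
$Q{\left(W \right)} = \frac{1}{3} - \frac{W}{3}$ ($Q{\left(W \right)} = \frac{-1 + W}{3 - 6} = \frac{-1 + W}{-3} = - \frac{-1 + W}{3} = \frac{1}{3} - \frac{W}{3}$)
$\frac{1}{Q{\left(72 \right)} + 8 \cdot 167} = \frac{1}{\left(\frac{1}{3} - 24\right) + 8 \cdot 167} = \frac{1}{\left(\frac{1}{3} - 24\right) + 1336} = \frac{1}{- \frac{71}{3} + 1336} = \frac{1}{\frac{3937}{3}} = \frac{3}{3937}$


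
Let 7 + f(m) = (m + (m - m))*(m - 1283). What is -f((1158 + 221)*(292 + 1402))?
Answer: -5454020351311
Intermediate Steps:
f(m) = -7 + m*(-1283 + m) (f(m) = -7 + (m + (m - m))*(m - 1283) = -7 + (m + 0)*(-1283 + m) = -7 + m*(-1283 + m))
-f((1158 + 221)*(292 + 1402)) = -(-7 + ((1158 + 221)*(292 + 1402))² - 1283*(1158 + 221)*(292 + 1402)) = -(-7 + (1379*1694)² - 1769257*1694) = -(-7 + 2336026² - 1283*2336026) = -(-7 + 5457017472676 - 2997121358) = -1*5454020351311 = -5454020351311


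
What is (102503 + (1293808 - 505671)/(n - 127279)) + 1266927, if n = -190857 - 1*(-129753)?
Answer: 257976543553/188383 ≈ 1.3694e+6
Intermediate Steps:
n = -61104 (n = -190857 + 129753 = -61104)
(102503 + (1293808 - 505671)/(n - 127279)) + 1266927 = (102503 + (1293808 - 505671)/(-61104 - 127279)) + 1266927 = (102503 + 788137/(-188383)) + 1266927 = (102503 + 788137*(-1/188383)) + 1266927 = (102503 - 788137/188383) + 1266927 = 19309034512/188383 + 1266927 = 257976543553/188383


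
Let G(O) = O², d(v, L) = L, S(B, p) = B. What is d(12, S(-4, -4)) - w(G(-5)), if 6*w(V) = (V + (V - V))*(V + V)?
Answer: -637/3 ≈ -212.33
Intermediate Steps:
w(V) = V²/3 (w(V) = ((V + (V - V))*(V + V))/6 = ((V + 0)*(2*V))/6 = (V*(2*V))/6 = (2*V²)/6 = V²/3)
d(12, S(-4, -4)) - w(G(-5)) = -4 - ((-5)²)²/3 = -4 - 25²/3 = -4 - 625/3 = -637/3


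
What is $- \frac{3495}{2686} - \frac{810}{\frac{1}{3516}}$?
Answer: $- \frac{7649624055}{2686} \approx -2.848 \cdot 10^{6}$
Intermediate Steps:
$- \frac{3495}{2686} - \frac{810}{\frac{1}{3516}} = \left(-3495\right) \frac{1}{2686} - 810 \frac{1}{\frac{1}{3516}} = - \frac{3495}{2686} - 2847960 = - \frac{7649624055}{2686}$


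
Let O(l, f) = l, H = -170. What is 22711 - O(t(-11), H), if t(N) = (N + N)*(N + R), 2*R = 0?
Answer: 22469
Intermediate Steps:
R = 0 (R = (½)*0 = 0)
t(N) = 2*N² (t(N) = (N + N)*(N + 0) = (2*N)*N = 2*N²)
22711 - O(t(-11), H) = 22711 - 2*(-11)² = 22711 - 2*121 = 22711 - 1*242 = 22711 - 242 = 22469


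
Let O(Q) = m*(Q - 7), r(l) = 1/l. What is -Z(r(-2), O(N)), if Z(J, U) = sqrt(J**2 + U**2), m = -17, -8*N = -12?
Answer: -sqrt(34970)/2 ≈ -93.501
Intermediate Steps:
N = 3/2 (N = -1/8*(-12) = 3/2 ≈ 1.5000)
O(Q) = 119 - 17*Q (O(Q) = -17*(Q - 7) = -17*(-7 + Q) = 119 - 17*Q)
-Z(r(-2), O(N)) = -sqrt((1/(-2))**2 + (119 - 17*3/2)**2) = -sqrt((-1/2)**2 + (119 - 51/2)**2) = -sqrt(1/4 + (187/2)**2) = -sqrt(1/4 + 34969/4) = -sqrt(17485/2) = -sqrt(34970)/2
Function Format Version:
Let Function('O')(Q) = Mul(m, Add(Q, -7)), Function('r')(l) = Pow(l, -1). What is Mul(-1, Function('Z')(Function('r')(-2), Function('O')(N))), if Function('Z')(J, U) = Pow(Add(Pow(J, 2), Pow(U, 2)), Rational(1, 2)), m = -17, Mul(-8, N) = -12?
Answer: Mul(Rational(-1, 2), Pow(34970, Rational(1, 2))) ≈ -93.501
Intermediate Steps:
N = Rational(3, 2) (N = Mul(Rational(-1, 8), -12) = Rational(3, 2) ≈ 1.5000)
Function('O')(Q) = Add(119, Mul(-17, Q)) (Function('O')(Q) = Mul(-17, Add(Q, -7)) = Mul(-17, Add(-7, Q)) = Add(119, Mul(-17, Q)))
Mul(-1, Function('Z')(Function('r')(-2), Function('O')(N))) = Mul(-1, Pow(Add(Pow(Pow(-2, -1), 2), Pow(Add(119, Mul(-17, Rational(3, 2))), 2)), Rational(1, 2))) = Mul(-1, Pow(Add(Pow(Rational(-1, 2), 2), Pow(Add(119, Rational(-51, 2)), 2)), Rational(1, 2))) = Mul(-1, Pow(Add(Rational(1, 4), Pow(Rational(187, 2), 2)), Rational(1, 2))) = Mul(-1, Pow(Add(Rational(1, 4), Rational(34969, 4)), Rational(1, 2))) = Mul(-1, Pow(Rational(17485, 2), Rational(1, 2))) = Mul(-1, Mul(Rational(1, 2), Pow(34970, Rational(1, 2)))) = Mul(Rational(-1, 2), Pow(34970, Rational(1, 2)))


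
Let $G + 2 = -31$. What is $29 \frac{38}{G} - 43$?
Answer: $- \frac{2521}{33} \approx -76.394$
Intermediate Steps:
$G = -33$ ($G = -2 - 31 = -33$)
$29 \frac{38}{G} - 43 = 29 \frac{38}{-33} - 43 = 29 \cdot 38 \left(- \frac{1}{33}\right) - 43 = 29 \left(- \frac{38}{33}\right) - 43 = - \frac{1102}{33} - 43 = - \frac{2521}{33}$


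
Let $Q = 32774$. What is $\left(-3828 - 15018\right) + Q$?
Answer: $13928$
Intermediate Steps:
$\left(-3828 - 15018\right) + Q = \left(-3828 - 15018\right) + 32774 = -18846 + 32774 = 13928$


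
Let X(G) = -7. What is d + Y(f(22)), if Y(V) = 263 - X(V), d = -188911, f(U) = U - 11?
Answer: -188641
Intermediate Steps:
f(U) = -11 + U
Y(V) = 270 (Y(V) = 263 - 1*(-7) = 263 + 7 = 270)
d + Y(f(22)) = -188911 + 270 = -188641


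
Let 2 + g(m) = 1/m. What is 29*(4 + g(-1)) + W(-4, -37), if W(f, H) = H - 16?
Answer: -24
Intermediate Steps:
g(m) = -2 + 1/m
W(f, H) = -16 + H
29*(4 + g(-1)) + W(-4, -37) = 29*(4 + (-2 + 1/(-1))) + (-16 - 37) = 29*(4 + (-2 - 1)) - 53 = 29*(4 - 3) - 53 = 29*1 - 53 = 29 - 53 = -24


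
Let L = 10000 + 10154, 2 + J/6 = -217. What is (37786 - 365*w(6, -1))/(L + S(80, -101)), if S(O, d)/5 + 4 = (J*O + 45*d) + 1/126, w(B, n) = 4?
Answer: -111636/1623221 ≈ -0.068774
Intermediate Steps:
J = -1314 (J = -12 + 6*(-217) = -12 - 1302 = -1314)
S(O, d) = -2515/126 - 6570*O + 225*d (S(O, d) = -20 + 5*((-1314*O + 45*d) + 1/126) = -20 + 5*(1/126 - 1314*O + 45*d) = -20 + (5/126 - 6570*O + 225*d) = -2515/126 - 6570*O + 225*d)
L = 20154
(37786 - 365*w(6, -1))/(L + S(80, -101)) = (37786 - 365*4)/(20154 + (-2515/126 - 6570*80 + 225*(-101))) = (37786 - 1460)/(20154 + (-2515/126 - 525600 - 22725)) = 36326/(20154 - 69091465/126) = 36326/(-66552061/126) = 36326*(-126/66552061) = -111636/1623221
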